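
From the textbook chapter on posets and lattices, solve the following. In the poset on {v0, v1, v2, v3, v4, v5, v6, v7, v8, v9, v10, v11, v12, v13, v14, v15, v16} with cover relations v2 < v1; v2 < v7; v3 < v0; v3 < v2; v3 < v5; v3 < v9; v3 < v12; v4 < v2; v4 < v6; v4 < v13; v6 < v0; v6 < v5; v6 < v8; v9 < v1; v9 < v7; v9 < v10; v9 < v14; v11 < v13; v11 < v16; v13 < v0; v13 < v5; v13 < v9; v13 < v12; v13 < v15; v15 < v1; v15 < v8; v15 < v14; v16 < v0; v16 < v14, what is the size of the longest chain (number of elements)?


A chain is a totally ordered subset; we count the number of elements in a maximum chain.
Compute, for each element x, the size of the longest chain ending at x:
  v3: 1
  v4: 1
  v11: 1
  v6: 2
  v16: 2
  v2: 2
  ...
A maximum chain: v4 < v13 < v9 < v1
Number of elements in the longest chain: 4


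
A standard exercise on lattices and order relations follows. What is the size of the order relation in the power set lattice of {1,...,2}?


The order relation is {(a,b) : a <= b}, reflexive so it includes (a,a).
Examples: ({},{}), ({},{1,2}), ({},{1}), ({},{2}), ({1,2},{1,2}), ...
Total ordered pairs: 9


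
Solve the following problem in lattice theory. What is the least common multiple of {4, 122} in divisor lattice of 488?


In a divisor lattice, join = lcm (least common multiple).
Compute lcm iteratively: start with first element, then lcm(current, next).
Elements: [4, 122]
lcm(4,122) = 244
Final lcm = 244


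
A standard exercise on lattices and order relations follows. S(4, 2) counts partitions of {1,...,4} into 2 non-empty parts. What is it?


S(n,k) = k*S(n-1,k) + S(n-1,k-1).
S(3,2) = 3, S(3,1) = 1
S(4,2) = 2*3 + 1 = 6 + 1
S(4,2) = 7


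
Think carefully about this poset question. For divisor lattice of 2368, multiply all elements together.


Divisors of 2368: [1, 2, 4, 8, 16, 32, 37, 64, 74, 148, 296, 592, 1184, 2368]
Product = n^(d(n)/2) = 2368^(14/2)
Product = 417514811017344248184832


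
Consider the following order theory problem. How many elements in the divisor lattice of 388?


Divisors of 388: [1, 2, 4, 97, 194, 388]
Count: 6


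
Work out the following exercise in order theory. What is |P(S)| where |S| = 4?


Power set = 2^n.
2^4 = 16


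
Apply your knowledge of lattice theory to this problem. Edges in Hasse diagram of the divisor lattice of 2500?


A cover relation a -< b holds when a < b with no c strictly between.
Cover relations:
  1 -< 2
  1 -< 5
  2 -< 4
  2 -< 10
  4 -< 20
  5 -< 10
  5 -< 25
  10 -< 20
  ...14 more
Total: 22


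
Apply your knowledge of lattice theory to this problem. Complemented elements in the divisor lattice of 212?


An element a is complemented if some b has a meet b = bottom, a join b = top.
a is complemented iff gcd(a, n/a)=1, i.e. a is a unitary divisor of 212.
Complemented elements: 1, 4, 53, 212
Count: 4


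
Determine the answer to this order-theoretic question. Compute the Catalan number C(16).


C(n) = C(2n, n) / (n+1).
C(32, 16) = 601080390
C(16) = 601080390 / 17 = 35357670


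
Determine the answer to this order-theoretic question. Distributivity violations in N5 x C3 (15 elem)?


Distributive law: a ^ (b v c) = (a ^ b) v (a ^ c).
Check all 15^3 = 3375 ordered triples (a,b,c).
  e.g. a=(b,0), b=(a,0), c=(c,0): lhs=(b,0) != rhs=(a,0)
  e.g. a=(b,0), b=(a,0), c=(c,1): lhs=(b,0) != rhs=(a,0)
Total violating triples: 54


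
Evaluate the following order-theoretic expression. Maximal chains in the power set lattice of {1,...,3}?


A maximal chain goes from the minimum element to a maximal element via cover relations.
Counting all min-to-max paths in the cover graph.
Total maximal chains: 6


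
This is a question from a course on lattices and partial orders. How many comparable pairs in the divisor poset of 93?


A comparable pair {a,b} has a < b or b < a in the order.
Count unordered pairs where one element is strictly below the other.
Examples: {1,3}, {1,31}, {1,93}, {3,93}, ...
Total comparable pairs: 5


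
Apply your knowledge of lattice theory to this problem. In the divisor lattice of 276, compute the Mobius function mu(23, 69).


In a divisor lattice, mu(a,b) = mu(b/a) where mu is the classical Mobius function.
b/a = 69/23 = 3
Prime factorization of 3: primes [3]
3 is squarefree with 1 prime factor(s), so mu(3) = (-1)^1 = -1


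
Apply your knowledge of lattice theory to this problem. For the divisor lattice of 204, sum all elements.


sigma(n) = sum of divisors.
Divisors of 204: [1, 2, 3, 4, 6, 12, 17, 34, 51, 68, 102, 204]
Sum = 504


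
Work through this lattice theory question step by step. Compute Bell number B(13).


B(n) = number of set partitions of an n-element set.
B(n) satisfies the recurrence: B(n+1) = sum_k C(n,k)*B(k).
B(13) = 27644437


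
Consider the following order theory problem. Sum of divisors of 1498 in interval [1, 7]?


Interval [1,7] in divisors of 1498: [1, 7]
Sum = 8


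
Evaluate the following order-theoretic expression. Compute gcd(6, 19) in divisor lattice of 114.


In a divisor lattice, meet = gcd (greatest common divisor).
By Euclidean algorithm or factoring: gcd(6,19) = 1


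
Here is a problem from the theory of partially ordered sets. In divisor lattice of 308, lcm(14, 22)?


Join=lcm.
gcd(14,22)=2
lcm=154


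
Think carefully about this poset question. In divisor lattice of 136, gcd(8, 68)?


Meet=gcd.
gcd(8,68)=4


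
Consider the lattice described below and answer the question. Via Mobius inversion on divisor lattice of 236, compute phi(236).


phi(n) = n * prod_{p|n} (1 - 1/p).
Prime divisors of 236: [2, 59]
phi(236) = 236 * (1 - 1/2) * (1 - 1/59)
phi(236) = 116


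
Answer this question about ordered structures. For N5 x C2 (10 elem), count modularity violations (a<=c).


Modular law: if a <= c then a v (b ^ c) = (a v b) ^ c.
Check all triples (a,b,c) with a <= c among 10 elements.
  e.g. a=(a,0), b=(c,0), c=(b,0): lhs=(a,0) != rhs=(b,0)
  e.g. a=(a,0), b=(c,1), c=(b,0): lhs=(a,0) != rhs=(b,0)
Total violating triples: 6


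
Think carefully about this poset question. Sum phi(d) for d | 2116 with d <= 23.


Divisors of 2116 up to 23: [1, 2, 4, 23]
phi values: [1, 1, 2, 22]
Sum = 26


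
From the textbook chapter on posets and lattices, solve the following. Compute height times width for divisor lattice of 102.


Height = length of longest chain minus 1; width = size of largest antichain.
A maximum chain: 1 | 17 | 51 | 102  (height 3).
A maximum antichain: {2, 3, 17}  (width 3).
Product = 3 * 3 = 9


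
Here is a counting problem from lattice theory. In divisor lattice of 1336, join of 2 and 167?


In a divisor lattice, join = lcm (least common multiple).
gcd(2,167) = 1
lcm(2,167) = 2*167/gcd = 334/1 = 334


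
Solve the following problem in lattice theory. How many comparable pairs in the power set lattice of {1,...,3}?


A comparable pair {a,b} has a < b or b < a in the order.
Count unordered pairs where one element is strictly below the other.
Examples: {{},{1}}, {{},{2}}, {{},{3}}, {{},{1,2}}, ...
Total comparable pairs: 19


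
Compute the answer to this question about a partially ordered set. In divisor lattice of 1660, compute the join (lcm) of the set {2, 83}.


In a divisor lattice, join = lcm (least common multiple).
Compute lcm iteratively: start with first element, then lcm(current, next).
Elements: [2, 83]
lcm(2,83) = 166
Final lcm = 166


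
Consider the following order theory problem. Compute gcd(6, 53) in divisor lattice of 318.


In a divisor lattice, meet = gcd (greatest common divisor).
By Euclidean algorithm or factoring: gcd(6,53) = 1


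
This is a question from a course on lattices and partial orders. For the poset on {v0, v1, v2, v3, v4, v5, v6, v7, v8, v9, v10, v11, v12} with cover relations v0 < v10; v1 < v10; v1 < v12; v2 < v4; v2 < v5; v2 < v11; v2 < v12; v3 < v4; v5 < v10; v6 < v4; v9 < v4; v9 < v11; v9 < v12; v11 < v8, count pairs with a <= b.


The order relation is {(a,b) : a <= b}, reflexive so it includes (a,a).
Examples: (v0,v0), (v0,v10), (v1,v1), (v1,v10), (v1,v12), ...
Total ordered pairs: 30


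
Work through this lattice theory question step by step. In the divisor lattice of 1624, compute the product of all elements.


Divisors of 1624: [1, 2, 4, 7, 8, 14, 28, 29, 56, 58, 116, 203, 232, 406, 812, 1624]
Product = n^(d(n)/2) = 1624^(16/2)
Product = 48382488186132912853221376


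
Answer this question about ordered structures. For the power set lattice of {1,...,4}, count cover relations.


A cover relation a -< b holds when a < b with no c strictly between.
Cover relations:
  {} -< {1}
  {} -< {2}
  {} -< {3}
  {} -< {4}
  {1} -< {1,2}
  {1} -< {1,3}
  {1} -< {1,4}
  {2} -< {1,2}
  ...24 more
Total: 32


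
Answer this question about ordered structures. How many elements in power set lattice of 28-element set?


Power set = 2^n.
2^28 = 268435456


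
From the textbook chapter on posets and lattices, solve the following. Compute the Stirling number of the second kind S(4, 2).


S(n,k) = k*S(n-1,k) + S(n-1,k-1).
S(3,2) = 3, S(3,1) = 1
S(4,2) = 2*3 + 1 = 6 + 1
S(4,2) = 7


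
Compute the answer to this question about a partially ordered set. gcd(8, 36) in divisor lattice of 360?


Meet=gcd.
gcd(8,36)=4


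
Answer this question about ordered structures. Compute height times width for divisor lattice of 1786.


Height = length of longest chain minus 1; width = size of largest antichain.
A maximum chain: 1 | 47 | 893 | 1786  (height 3).
A maximum antichain: {2, 19, 47}  (width 3).
Product = 3 * 3 = 9


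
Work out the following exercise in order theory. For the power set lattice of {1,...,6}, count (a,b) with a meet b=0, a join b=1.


Complement pair (a,b): a meet b = bottom, a join b = top.
Here: A intersect B = {} and A union B = {1,...,6}.
Pairs found: ({},{1,2,3,4,5,6}), ({1},{2,3,4,5,6}), ({2},{1,3,4,5,6}), ({3},{1,2,4,5,6}), ... (60 more)
Total ordered pairs: 64


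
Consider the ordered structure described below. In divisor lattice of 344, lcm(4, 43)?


Join=lcm.
gcd(4,43)=1
lcm=172


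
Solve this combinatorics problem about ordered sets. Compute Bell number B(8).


B(n) = number of set partitions of an n-element set.
B(n) satisfies the recurrence: B(n+1) = sum_k C(n,k)*B(k).
B(8) = 4140


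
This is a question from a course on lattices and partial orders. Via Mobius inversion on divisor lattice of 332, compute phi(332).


phi(n) = n * prod_{p|n} (1 - 1/p).
Prime divisors of 332: [2, 83]
phi(332) = 332 * (1 - 1/2) * (1 - 1/83)
phi(332) = 164


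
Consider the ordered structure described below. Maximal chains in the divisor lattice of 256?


A maximal chain goes from the minimum element to a maximal element via cover relations.
Counting all min-to-max paths in the cover graph.
Total maximal chains: 1


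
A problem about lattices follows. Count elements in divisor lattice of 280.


Divisors of 280: [1, 2, 4, 5, 7, 8, 10, 14, 20, 28, 35, 40, 56, 70, 140, 280]
Count: 16


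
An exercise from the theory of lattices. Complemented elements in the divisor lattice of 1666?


An element a is complemented if some b has a meet b = bottom, a join b = top.
a is complemented iff gcd(a, n/a)=1, i.e. a is a unitary divisor of 1666.
Complemented elements: 1, 2, 17, 34, 49, 98, ... (2 more)
Count: 8


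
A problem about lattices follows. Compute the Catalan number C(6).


C(n) = C(2n, n) / (n+1).
C(12, 6) = 924
C(6) = 924 / 7 = 132


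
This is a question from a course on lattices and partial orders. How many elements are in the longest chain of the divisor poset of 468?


A chain is a totally ordered subset; we count the number of elements in a maximum chain.
Compute, for each element x, the size of the longest chain ending at x:
  1: 1
  2: 2
  3: 2
  13: 2
  4: 3
  9: 3
  ...
A maximum chain: 1 < 2 < 4 < 12 < 36 < 468
Number of elements in the longest chain: 6


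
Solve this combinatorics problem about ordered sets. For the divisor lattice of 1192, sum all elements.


sigma(n) = sum of divisors.
Divisors of 1192: [1, 2, 4, 8, 149, 298, 596, 1192]
Sum = 2250


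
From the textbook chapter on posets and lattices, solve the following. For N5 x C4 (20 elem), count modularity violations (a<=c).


Modular law: if a <= c then a v (b ^ c) = (a v b) ^ c.
Check all triples (a,b,c) with a <= c among 20 elements.
  e.g. a=(a,0), b=(c,0), c=(b,0): lhs=(a,0) != rhs=(b,0)
  e.g. a=(a,0), b=(c,1), c=(b,0): lhs=(a,0) != rhs=(b,0)
Total violating triples: 40


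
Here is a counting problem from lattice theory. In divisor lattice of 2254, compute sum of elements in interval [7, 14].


Interval [7,14] in divisors of 2254: [7, 14]
Sum = 21


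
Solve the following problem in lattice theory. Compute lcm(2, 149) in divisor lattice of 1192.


In a divisor lattice, join = lcm (least common multiple).
gcd(2,149) = 1
lcm(2,149) = 2*149/gcd = 298/1 = 298


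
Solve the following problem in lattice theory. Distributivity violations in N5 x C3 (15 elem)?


Distributive law: a ^ (b v c) = (a ^ b) v (a ^ c).
Check all 15^3 = 3375 ordered triples (a,b,c).
  e.g. a=(b,0), b=(a,0), c=(c,0): lhs=(b,0) != rhs=(a,0)
  e.g. a=(b,0), b=(a,0), c=(c,1): lhs=(b,0) != rhs=(a,0)
Total violating triples: 54


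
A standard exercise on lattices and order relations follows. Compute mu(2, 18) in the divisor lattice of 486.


In a divisor lattice, mu(a,b) = mu(b/a) where mu is the classical Mobius function.
b/a = 18/2 = 9
Prime factorization of 9: primes [3]
9 is not squarefree, so mu(9) = 0


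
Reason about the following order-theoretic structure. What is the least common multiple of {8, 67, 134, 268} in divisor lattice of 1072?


In a divisor lattice, join = lcm (least common multiple).
Compute lcm iteratively: start with first element, then lcm(current, next).
Elements: [8, 67, 134, 268]
lcm(8,67) = 536
lcm(536,134) = 536
lcm(536,268) = 536
Final lcm = 536


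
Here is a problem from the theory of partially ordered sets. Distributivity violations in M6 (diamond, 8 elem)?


Distributive law: a ^ (b v c) = (a ^ b) v (a ^ c).
Check all 8^3 = 512 ordered triples (a,b,c).
  e.g. a=a1, b=a2, c=a3: lhs=a1 != rhs=0
  e.g. a=a1, b=a2, c=a4: lhs=a1 != rhs=0
Total violating triples: 120


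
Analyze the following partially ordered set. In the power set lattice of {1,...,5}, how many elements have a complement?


An element a is complemented if some b has a meet b = bottom, a join b = top.
every subset A has complement S\A, so all elements are complemented.
Complemented elements: {}, {1}, {2}, {3}, {4}, {5}, ... (26 more)
Count: 32


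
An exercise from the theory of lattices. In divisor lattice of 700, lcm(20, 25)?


Join=lcm.
gcd(20,25)=5
lcm=100


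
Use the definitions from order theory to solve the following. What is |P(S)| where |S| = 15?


Power set = 2^n.
2^15 = 32768


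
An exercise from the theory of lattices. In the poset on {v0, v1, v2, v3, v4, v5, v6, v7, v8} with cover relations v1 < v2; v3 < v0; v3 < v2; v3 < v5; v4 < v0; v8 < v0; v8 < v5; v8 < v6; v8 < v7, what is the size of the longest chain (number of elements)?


A chain is a totally ordered subset; we count the number of elements in a maximum chain.
Compute, for each element x, the size of the longest chain ending at x:
  v1: 1
  v3: 1
  v4: 1
  v8: 1
  v6: 2
  v7: 2
  ...
A maximum chain: v3 < v0
Number of elements in the longest chain: 2


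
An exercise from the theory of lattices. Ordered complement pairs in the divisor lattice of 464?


Complement pair (a,b): a meet b = bottom, a join b = top.
Here: gcd(a,b)=1 and lcm(a,b)=464, i.e. a*b=464 with a,b coprime.
Pairs found: (1,464), (16,29), (29,16), (464,1)
Total ordered pairs: 4


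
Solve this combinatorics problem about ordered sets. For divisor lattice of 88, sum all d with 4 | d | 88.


Interval [4,88] in divisors of 88: [4, 8, 44, 88]
Sum = 144


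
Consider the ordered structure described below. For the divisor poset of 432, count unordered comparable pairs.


A comparable pair {a,b} has a < b or b < a in the order.
Count unordered pairs where one element is strictly below the other.
Examples: {1,2}, {1,3}, {1,4}, {1,6}, ...
Total comparable pairs: 130


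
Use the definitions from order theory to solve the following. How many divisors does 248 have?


Divisors of 248: [1, 2, 4, 8, 31, 62, 124, 248]
Count: 8


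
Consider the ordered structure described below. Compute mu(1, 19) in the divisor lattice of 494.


In a divisor lattice, mu(a,b) = mu(b/a) where mu is the classical Mobius function.
b/a = 19/1 = 19
Prime factorization of 19: primes [19]
19 is squarefree with 1 prime factor(s), so mu(19) = (-1)^1 = -1


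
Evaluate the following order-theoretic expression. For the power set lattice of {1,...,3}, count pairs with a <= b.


The order relation is {(a,b) : a <= b}, reflexive so it includes (a,a).
Examples: ({},{}), ({},{1,2}), ({},{1,2,3}), ({},{1,3}), ({},{1}), ...
Total ordered pairs: 27


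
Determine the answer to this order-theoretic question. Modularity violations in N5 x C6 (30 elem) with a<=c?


Modular law: if a <= c then a v (b ^ c) = (a v b) ^ c.
Check all triples (a,b,c) with a <= c among 30 elements.
  e.g. a=(a,0), b=(c,0), c=(b,0): lhs=(a,0) != rhs=(b,0)
  e.g. a=(a,0), b=(c,1), c=(b,0): lhs=(a,0) != rhs=(b,0)
Total violating triples: 126


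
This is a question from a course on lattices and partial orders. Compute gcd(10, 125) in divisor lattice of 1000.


In a divisor lattice, meet = gcd (greatest common divisor).
By Euclidean algorithm or factoring: gcd(10,125) = 5


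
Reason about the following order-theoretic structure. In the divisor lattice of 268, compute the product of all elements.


Divisors of 268: [1, 2, 4, 67, 134, 268]
Product = n^(d(n)/2) = 268^(6/2)
Product = 19248832


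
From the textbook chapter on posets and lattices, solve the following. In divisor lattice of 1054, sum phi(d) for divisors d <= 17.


Divisors of 1054 up to 17: [1, 2, 17]
phi values: [1, 1, 16]
Sum = 18


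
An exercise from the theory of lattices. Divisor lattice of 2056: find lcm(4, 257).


In a divisor lattice, join = lcm (least common multiple).
gcd(4,257) = 1
lcm(4,257) = 4*257/gcd = 1028/1 = 1028


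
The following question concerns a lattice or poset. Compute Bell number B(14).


B(n) = number of set partitions of an n-element set.
B(n) satisfies the recurrence: B(n+1) = sum_k C(n,k)*B(k).
B(14) = 190899322


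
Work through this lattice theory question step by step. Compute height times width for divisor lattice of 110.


Height = length of longest chain minus 1; width = size of largest antichain.
A maximum chain: 1 | 11 | 55 | 110  (height 3).
A maximum antichain: {2, 5, 11}  (width 3).
Product = 3 * 3 = 9


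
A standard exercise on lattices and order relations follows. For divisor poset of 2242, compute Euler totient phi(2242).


phi(n) = n * prod_{p|n} (1 - 1/p).
Prime divisors of 2242: [2, 19, 59]
phi(2242) = 2242 * (1 - 1/2) * (1 - 1/19) * (1 - 1/59)
phi(2242) = 1044


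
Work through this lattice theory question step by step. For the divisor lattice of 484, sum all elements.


sigma(n) = sum of divisors.
Divisors of 484: [1, 2, 4, 11, 22, 44, 121, 242, 484]
Sum = 931


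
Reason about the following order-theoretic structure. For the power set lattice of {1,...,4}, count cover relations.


A cover relation a -< b holds when a < b with no c strictly between.
Cover relations:
  {} -< {1}
  {} -< {2}
  {} -< {3}
  {} -< {4}
  {1} -< {1,2}
  {1} -< {1,3}
  {1} -< {1,4}
  {2} -< {1,2}
  ...24 more
Total: 32


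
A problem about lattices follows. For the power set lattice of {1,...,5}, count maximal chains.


A maximal chain goes from the minimum element to a maximal element via cover relations.
Counting all min-to-max paths in the cover graph.
Total maximal chains: 120


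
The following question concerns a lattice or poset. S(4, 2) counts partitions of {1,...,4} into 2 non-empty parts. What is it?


S(n,k) = k*S(n-1,k) + S(n-1,k-1).
S(3,2) = 3, S(3,1) = 1
S(4,2) = 2*3 + 1 = 6 + 1
S(4,2) = 7


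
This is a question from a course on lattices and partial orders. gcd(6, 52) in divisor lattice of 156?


Meet=gcd.
gcd(6,52)=2


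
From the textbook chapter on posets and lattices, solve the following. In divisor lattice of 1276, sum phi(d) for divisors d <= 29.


Divisors of 1276 up to 29: [1, 2, 4, 11, 22, 29]
phi values: [1, 1, 2, 10, 10, 28]
Sum = 52


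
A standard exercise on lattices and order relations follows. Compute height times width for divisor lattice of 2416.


Height = length of longest chain minus 1; width = size of largest antichain.
A maximum chain: 1 | 151 | 302 | 604 | 1208 | 2416  (height 5).
A maximum antichain: {2, 151}  (width 2).
Product = 5 * 2 = 10


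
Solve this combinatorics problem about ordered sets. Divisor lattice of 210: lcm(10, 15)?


Join=lcm.
gcd(10,15)=5
lcm=30


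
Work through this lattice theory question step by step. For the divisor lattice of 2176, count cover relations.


A cover relation a -< b holds when a < b with no c strictly between.
Cover relations:
  1 -< 2
  1 -< 17
  2 -< 4
  2 -< 34
  4 -< 8
  4 -< 68
  8 -< 16
  8 -< 136
  ...14 more
Total: 22


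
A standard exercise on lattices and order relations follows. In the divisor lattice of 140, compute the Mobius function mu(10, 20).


In a divisor lattice, mu(a,b) = mu(b/a) where mu is the classical Mobius function.
b/a = 20/10 = 2
Prime factorization of 2: primes [2]
2 is squarefree with 1 prime factor(s), so mu(2) = (-1)^1 = -1


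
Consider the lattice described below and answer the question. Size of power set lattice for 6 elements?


Power set = 2^n.
2^6 = 64


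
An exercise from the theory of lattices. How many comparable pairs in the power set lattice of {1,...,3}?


A comparable pair {a,b} has a < b or b < a in the order.
Count unordered pairs where one element is strictly below the other.
Examples: {{},{1}}, {{},{2}}, {{},{3}}, {{},{1,2}}, ...
Total comparable pairs: 19


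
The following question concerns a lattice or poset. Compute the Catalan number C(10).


C(n) = C(2n, n) / (n+1).
C(20, 10) = 184756
C(10) = 184756 / 11 = 16796


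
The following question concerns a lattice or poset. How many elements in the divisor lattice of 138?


Divisors of 138: [1, 2, 3, 6, 23, 46, 69, 138]
Count: 8


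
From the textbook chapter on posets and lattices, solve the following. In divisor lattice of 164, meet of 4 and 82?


In a divisor lattice, meet = gcd (greatest common divisor).
By Euclidean algorithm or factoring: gcd(4,82) = 2


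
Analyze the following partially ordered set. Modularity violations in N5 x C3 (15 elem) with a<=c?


Modular law: if a <= c then a v (b ^ c) = (a v b) ^ c.
Check all triples (a,b,c) with a <= c among 15 elements.
  e.g. a=(a,0), b=(c,0), c=(b,0): lhs=(a,0) != rhs=(b,0)
  e.g. a=(a,0), b=(c,1), c=(b,0): lhs=(a,0) != rhs=(b,0)
Total violating triples: 18


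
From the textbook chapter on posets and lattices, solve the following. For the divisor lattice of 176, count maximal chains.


A maximal chain goes from the minimum element to a maximal element via cover relations.
Counting all min-to-max paths in the cover graph.
Total maximal chains: 5


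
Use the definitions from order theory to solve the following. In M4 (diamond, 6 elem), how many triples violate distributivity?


Distributive law: a ^ (b v c) = (a ^ b) v (a ^ c).
Check all 6^3 = 216 ordered triples (a,b,c).
  e.g. a=a1, b=a2, c=a3: lhs=a1 != rhs=0
  e.g. a=a1, b=a2, c=a4: lhs=a1 != rhs=0
Total violating triples: 24


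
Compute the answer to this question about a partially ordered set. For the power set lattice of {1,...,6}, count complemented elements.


An element a is complemented if some b has a meet b = bottom, a join b = top.
every subset A has complement S\A, so all elements are complemented.
Complemented elements: {}, {1}, {2}, {3}, {4}, {5}, ... (58 more)
Count: 64


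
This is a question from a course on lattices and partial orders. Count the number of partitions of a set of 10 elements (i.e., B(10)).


B(n) = number of set partitions of an n-element set.
B(n) satisfies the recurrence: B(n+1) = sum_k C(n,k)*B(k).
B(10) = 115975


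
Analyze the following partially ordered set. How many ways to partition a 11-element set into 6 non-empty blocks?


S(n,k) = k*S(n-1,k) + S(n-1,k-1).
S(10,6) = 22827, S(10,5) = 42525
S(11,6) = 6*22827 + 42525 = 136962 + 42525
S(11,6) = 179487


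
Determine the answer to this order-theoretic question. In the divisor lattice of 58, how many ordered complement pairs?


Complement pair (a,b): a meet b = bottom, a join b = top.
Here: gcd(a,b)=1 and lcm(a,b)=58, i.e. a*b=58 with a,b coprime.
Pairs found: (1,58), (2,29), (29,2), (58,1)
Total ordered pairs: 4


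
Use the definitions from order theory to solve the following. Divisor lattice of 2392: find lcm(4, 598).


In a divisor lattice, join = lcm (least common multiple).
gcd(4,598) = 2
lcm(4,598) = 4*598/gcd = 2392/2 = 1196


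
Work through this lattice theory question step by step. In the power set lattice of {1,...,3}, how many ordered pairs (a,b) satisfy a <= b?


The order relation is {(a,b) : a <= b}, reflexive so it includes (a,a).
Examples: ({},{}), ({},{1,2}), ({},{1,2,3}), ({},{1,3}), ({},{1}), ...
Total ordered pairs: 27


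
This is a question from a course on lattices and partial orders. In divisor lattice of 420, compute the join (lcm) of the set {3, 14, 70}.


In a divisor lattice, join = lcm (least common multiple).
Compute lcm iteratively: start with first element, then lcm(current, next).
Elements: [3, 14, 70]
lcm(3,14) = 42
lcm(42,70) = 210
Final lcm = 210


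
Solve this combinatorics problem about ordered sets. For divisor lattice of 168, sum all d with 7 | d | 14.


Interval [7,14] in divisors of 168: [7, 14]
Sum = 21


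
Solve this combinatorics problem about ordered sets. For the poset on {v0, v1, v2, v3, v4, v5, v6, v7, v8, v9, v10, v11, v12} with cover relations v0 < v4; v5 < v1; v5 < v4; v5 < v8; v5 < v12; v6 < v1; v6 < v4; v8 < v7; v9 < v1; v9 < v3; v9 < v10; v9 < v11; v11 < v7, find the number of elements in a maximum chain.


A chain is a totally ordered subset; we count the number of elements in a maximum chain.
Compute, for each element x, the size of the longest chain ending at x:
  v0: 1
  v2: 1
  v5: 1
  v6: 1
  v9: 1
  v3: 2
  ...
A maximum chain: v5 < v8 < v7
Number of elements in the longest chain: 3


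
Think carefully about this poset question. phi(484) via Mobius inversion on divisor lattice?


phi(n) = n * prod_{p|n} (1 - 1/p).
Prime divisors of 484: [2, 11]
phi(484) = 484 * (1 - 1/2) * (1 - 1/11)
phi(484) = 220


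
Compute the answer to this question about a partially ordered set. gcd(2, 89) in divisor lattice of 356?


Meet=gcd.
gcd(2,89)=1


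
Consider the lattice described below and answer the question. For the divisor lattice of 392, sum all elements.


sigma(n) = sum of divisors.
Divisors of 392: [1, 2, 4, 7, 8, 14, 28, 49, 56, 98, 196, 392]
Sum = 855


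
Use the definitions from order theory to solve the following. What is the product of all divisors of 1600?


Divisors of 1600: [1, 2, 4, 5, 8, 10, 16, 20, 25, 32, 40, 50, 64, 80, 100, 160, 200, 320, 400, 800, 1600]
Product = n^(d(n)/2) = 1600^(21/2)
Product = 4398046511104000000000000000000000


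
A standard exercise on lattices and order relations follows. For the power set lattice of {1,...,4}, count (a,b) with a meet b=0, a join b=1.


Complement pair (a,b): a meet b = bottom, a join b = top.
Here: A intersect B = {} and A union B = {1,...,4}.
Pairs found: ({},{1,2,3,4}), ({1},{2,3,4}), ({2},{1,3,4}), ({3},{1,2,4}), ... (12 more)
Total ordered pairs: 16


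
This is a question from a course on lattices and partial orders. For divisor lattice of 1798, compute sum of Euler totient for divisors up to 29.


Divisors of 1798 up to 29: [1, 2, 29]
phi values: [1, 1, 28]
Sum = 30


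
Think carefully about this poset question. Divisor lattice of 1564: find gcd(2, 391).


In a divisor lattice, meet = gcd (greatest common divisor).
By Euclidean algorithm or factoring: gcd(2,391) = 1


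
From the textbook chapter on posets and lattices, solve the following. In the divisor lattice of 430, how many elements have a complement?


An element a is complemented if some b has a meet b = bottom, a join b = top.
a is complemented iff gcd(a, n/a)=1, i.e. a is a unitary divisor of 430.
Complemented elements: 1, 2, 5, 10, 43, 86, ... (2 more)
Count: 8


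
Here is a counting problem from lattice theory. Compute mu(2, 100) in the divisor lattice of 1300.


In a divisor lattice, mu(a,b) = mu(b/a) where mu is the classical Mobius function.
b/a = 100/2 = 50
Prime factorization of 50: primes [2, 5]
50 is not squarefree, so mu(50) = 0


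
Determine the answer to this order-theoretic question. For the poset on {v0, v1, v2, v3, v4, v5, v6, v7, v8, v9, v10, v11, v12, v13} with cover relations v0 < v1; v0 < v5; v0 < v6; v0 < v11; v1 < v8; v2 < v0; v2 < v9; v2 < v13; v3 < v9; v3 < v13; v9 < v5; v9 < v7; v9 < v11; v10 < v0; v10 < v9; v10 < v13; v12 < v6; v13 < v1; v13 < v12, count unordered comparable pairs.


A comparable pair {a,b} has a < b or b < a in the order.
Count unordered pairs where one element is strictly below the other.
Examples: {v0,v1}, {v0,v2}, {v0,v5}, {v0,v6}, ...
Total comparable pairs: 43


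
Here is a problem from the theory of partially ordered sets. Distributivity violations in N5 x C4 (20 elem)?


Distributive law: a ^ (b v c) = (a ^ b) v (a ^ c).
Check all 20^3 = 8000 ordered triples (a,b,c).
  e.g. a=(b,0), b=(a,0), c=(c,0): lhs=(b,0) != rhs=(a,0)
  e.g. a=(b,0), b=(a,0), c=(c,1): lhs=(b,0) != rhs=(a,0)
Total violating triples: 128


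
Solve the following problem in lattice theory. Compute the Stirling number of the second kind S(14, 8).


S(n,k) = k*S(n-1,k) + S(n-1,k-1).
S(13,8) = 1899612, S(13,7) = 5715424
S(14,8) = 8*1899612 + 5715424 = 15196896 + 5715424
S(14,8) = 20912320


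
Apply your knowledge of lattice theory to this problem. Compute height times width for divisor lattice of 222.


Height = length of longest chain minus 1; width = size of largest antichain.
A maximum chain: 1 | 37 | 111 | 222  (height 3).
A maximum antichain: {2, 3, 37}  (width 3).
Product = 3 * 3 = 9


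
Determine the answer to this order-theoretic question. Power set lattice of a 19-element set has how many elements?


Power set = 2^n.
2^19 = 524288


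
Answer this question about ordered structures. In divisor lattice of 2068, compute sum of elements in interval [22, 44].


Interval [22,44] in divisors of 2068: [22, 44]
Sum = 66


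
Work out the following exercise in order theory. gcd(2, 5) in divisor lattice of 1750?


Meet=gcd.
gcd(2,5)=1


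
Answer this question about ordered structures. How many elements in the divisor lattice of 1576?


Divisors of 1576: [1, 2, 4, 8, 197, 394, 788, 1576]
Count: 8


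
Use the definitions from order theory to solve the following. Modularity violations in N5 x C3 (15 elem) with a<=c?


Modular law: if a <= c then a v (b ^ c) = (a v b) ^ c.
Check all triples (a,b,c) with a <= c among 15 elements.
  e.g. a=(a,0), b=(c,0), c=(b,0): lhs=(a,0) != rhs=(b,0)
  e.g. a=(a,0), b=(c,1), c=(b,0): lhs=(a,0) != rhs=(b,0)
Total violating triples: 18


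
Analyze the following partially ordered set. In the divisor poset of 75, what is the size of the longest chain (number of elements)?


A chain is a totally ordered subset; we count the number of elements in a maximum chain.
Compute, for each element x, the size of the longest chain ending at x:
  1: 1
  3: 2
  5: 2
  25: 3
  15: 3
  75: 4
A maximum chain: 1 < 3 < 15 < 75
Number of elements in the longest chain: 4


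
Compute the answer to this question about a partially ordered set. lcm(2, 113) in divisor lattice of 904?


Join=lcm.
gcd(2,113)=1
lcm=226


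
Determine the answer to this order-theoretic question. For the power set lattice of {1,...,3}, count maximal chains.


A maximal chain goes from the minimum element to a maximal element via cover relations.
Counting all min-to-max paths in the cover graph.
Total maximal chains: 6


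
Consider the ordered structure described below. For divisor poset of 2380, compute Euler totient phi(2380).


phi(n) = n * prod_{p|n} (1 - 1/p).
Prime divisors of 2380: [2, 5, 7, 17]
phi(2380) = 2380 * (1 - 1/2) * (1 - 1/5) * (1 - 1/7) * (1 - 1/17)
phi(2380) = 768


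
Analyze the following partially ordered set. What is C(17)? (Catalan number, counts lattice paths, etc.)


C(n) = C(2n, n) / (n+1).
C(34, 17) = 2333606220
C(17) = 2333606220 / 18 = 129644790


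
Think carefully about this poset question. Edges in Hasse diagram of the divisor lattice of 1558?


A cover relation a -< b holds when a < b with no c strictly between.
Cover relations:
  1 -< 2
  1 -< 19
  1 -< 41
  2 -< 38
  2 -< 82
  19 -< 38
  19 -< 779
  38 -< 1558
  ...4 more
Total: 12


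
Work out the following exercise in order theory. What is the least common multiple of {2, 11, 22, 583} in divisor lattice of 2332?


In a divisor lattice, join = lcm (least common multiple).
Compute lcm iteratively: start with first element, then lcm(current, next).
Elements: [2, 11, 22, 583]
lcm(2,11) = 22
lcm(22,22) = 22
lcm(22,583) = 1166
Final lcm = 1166


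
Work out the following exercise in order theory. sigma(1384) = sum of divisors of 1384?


sigma(n) = sum of divisors.
Divisors of 1384: [1, 2, 4, 8, 173, 346, 692, 1384]
Sum = 2610


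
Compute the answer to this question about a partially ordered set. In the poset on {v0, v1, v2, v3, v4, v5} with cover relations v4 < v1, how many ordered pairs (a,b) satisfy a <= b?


The order relation is {(a,b) : a <= b}, reflexive so it includes (a,a).
Examples: (v0,v0), (v1,v1), (v2,v2), (v3,v3), (v4,v1), ...
Total ordered pairs: 7


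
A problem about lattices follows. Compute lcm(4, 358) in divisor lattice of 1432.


In a divisor lattice, join = lcm (least common multiple).
gcd(4,358) = 2
lcm(4,358) = 4*358/gcd = 1432/2 = 716


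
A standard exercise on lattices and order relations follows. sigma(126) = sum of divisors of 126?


sigma(n) = sum of divisors.
Divisors of 126: [1, 2, 3, 6, 7, 9, 14, 18, 21, 42, 63, 126]
Sum = 312


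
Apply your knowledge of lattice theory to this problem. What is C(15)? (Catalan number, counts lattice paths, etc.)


C(n) = C(2n, n) / (n+1).
C(30, 15) = 155117520
C(15) = 155117520 / 16 = 9694845


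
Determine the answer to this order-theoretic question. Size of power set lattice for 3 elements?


Power set = 2^n.
2^3 = 8


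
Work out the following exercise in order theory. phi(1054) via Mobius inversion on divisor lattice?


phi(n) = n * prod_{p|n} (1 - 1/p).
Prime divisors of 1054: [2, 17, 31]
phi(1054) = 1054 * (1 - 1/2) * (1 - 1/17) * (1 - 1/31)
phi(1054) = 480


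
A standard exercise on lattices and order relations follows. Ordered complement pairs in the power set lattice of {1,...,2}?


Complement pair (a,b): a meet b = bottom, a join b = top.
Here: A intersect B = {} and A union B = {1,...,2}.
Pairs found: ({},{1,2}), ({1},{2}), ({2},{1}), ({1,2},{})
Total ordered pairs: 4


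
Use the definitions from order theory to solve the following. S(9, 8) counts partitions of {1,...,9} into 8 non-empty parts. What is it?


S(n,k) = k*S(n-1,k) + S(n-1,k-1).
S(8,8) = 1, S(8,7) = 28
S(9,8) = 8*1 + 28 = 8 + 28
S(9,8) = 36


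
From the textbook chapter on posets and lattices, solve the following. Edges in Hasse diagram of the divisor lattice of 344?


A cover relation a -< b holds when a < b with no c strictly between.
Cover relations:
  1 -< 2
  1 -< 43
  2 -< 4
  2 -< 86
  4 -< 8
  4 -< 172
  8 -< 344
  43 -< 86
  ...2 more
Total: 10


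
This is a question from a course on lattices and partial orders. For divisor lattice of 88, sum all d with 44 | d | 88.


Interval [44,88] in divisors of 88: [44, 88]
Sum = 132


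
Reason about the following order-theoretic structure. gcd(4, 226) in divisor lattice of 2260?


Meet=gcd.
gcd(4,226)=2


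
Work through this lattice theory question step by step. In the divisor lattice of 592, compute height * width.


Height = length of longest chain minus 1; width = size of largest antichain.
A maximum chain: 1 | 37 | 74 | 148 | 296 | 592  (height 5).
A maximum antichain: {2, 37}  (width 2).
Product = 5 * 2 = 10


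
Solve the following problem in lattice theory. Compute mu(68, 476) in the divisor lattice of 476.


In a divisor lattice, mu(a,b) = mu(b/a) where mu is the classical Mobius function.
b/a = 476/68 = 7
Prime factorization of 7: primes [7]
7 is squarefree with 1 prime factor(s), so mu(7) = (-1)^1 = -1


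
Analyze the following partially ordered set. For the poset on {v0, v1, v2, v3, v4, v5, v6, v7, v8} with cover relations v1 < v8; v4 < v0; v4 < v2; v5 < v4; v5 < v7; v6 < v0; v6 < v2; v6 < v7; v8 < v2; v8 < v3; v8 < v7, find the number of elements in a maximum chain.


A chain is a totally ordered subset; we count the number of elements in a maximum chain.
Compute, for each element x, the size of the longest chain ending at x:
  v1: 1
  v5: 1
  v6: 1
  v4: 2
  v8: 2
  v3: 3
  ...
A maximum chain: v5 < v4 < v0
Number of elements in the longest chain: 3


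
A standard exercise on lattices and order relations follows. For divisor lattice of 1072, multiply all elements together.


Divisors of 1072: [1, 2, 4, 8, 16, 67, 134, 268, 536, 1072]
Product = n^(d(n)/2) = 1072^(10/2)
Product = 1415708784197632


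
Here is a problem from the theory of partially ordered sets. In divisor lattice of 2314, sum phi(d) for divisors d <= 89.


Divisors of 2314 up to 89: [1, 2, 13, 26, 89]
phi values: [1, 1, 12, 12, 88]
Sum = 114


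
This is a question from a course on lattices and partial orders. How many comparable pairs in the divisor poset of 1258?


A comparable pair {a,b} has a < b or b < a in the order.
Count unordered pairs where one element is strictly below the other.
Examples: {1,2}, {1,17}, {1,34}, {1,37}, ...
Total comparable pairs: 19


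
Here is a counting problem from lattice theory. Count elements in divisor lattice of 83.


Divisors of 83: [1, 83]
Count: 2


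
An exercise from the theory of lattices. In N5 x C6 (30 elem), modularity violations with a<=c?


Modular law: if a <= c then a v (b ^ c) = (a v b) ^ c.
Check all triples (a,b,c) with a <= c among 30 elements.
  e.g. a=(a,0), b=(c,0), c=(b,0): lhs=(a,0) != rhs=(b,0)
  e.g. a=(a,0), b=(c,1), c=(b,0): lhs=(a,0) != rhs=(b,0)
Total violating triples: 126


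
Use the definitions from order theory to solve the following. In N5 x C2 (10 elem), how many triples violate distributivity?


Distributive law: a ^ (b v c) = (a ^ b) v (a ^ c).
Check all 10^3 = 1000 ordered triples (a,b,c).
  e.g. a=(b,0), b=(a,0), c=(c,0): lhs=(b,0) != rhs=(a,0)
  e.g. a=(b,0), b=(a,0), c=(c,1): lhs=(b,0) != rhs=(a,0)
Total violating triples: 16


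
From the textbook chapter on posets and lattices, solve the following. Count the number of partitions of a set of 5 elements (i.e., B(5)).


B(n) = number of set partitions of an n-element set.
B(n) satisfies the recurrence: B(n+1) = sum_k C(n,k)*B(k).
B(5) = 52


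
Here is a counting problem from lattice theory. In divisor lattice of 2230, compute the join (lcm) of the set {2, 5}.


In a divisor lattice, join = lcm (least common multiple).
Compute lcm iteratively: start with first element, then lcm(current, next).
Elements: [2, 5]
lcm(2,5) = 10
Final lcm = 10


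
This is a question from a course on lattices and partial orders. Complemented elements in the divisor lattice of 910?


An element a is complemented if some b has a meet b = bottom, a join b = top.
a is complemented iff gcd(a, n/a)=1, i.e. a is a unitary divisor of 910.
Complemented elements: 1, 2, 5, 7, 10, 13, ... (10 more)
Count: 16
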